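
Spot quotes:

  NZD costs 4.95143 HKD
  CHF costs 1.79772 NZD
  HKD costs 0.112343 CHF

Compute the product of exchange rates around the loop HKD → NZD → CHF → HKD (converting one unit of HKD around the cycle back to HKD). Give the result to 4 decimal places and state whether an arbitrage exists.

Around HKD → NZD → CHF → HKD: 1 ÷ 4.95143 ÷ 1.79772 ÷ 0.112343 = 1.000003
Product ≈ 1 (deviation 0.000%, within rounding noise).

1.0000 (no arbitrage)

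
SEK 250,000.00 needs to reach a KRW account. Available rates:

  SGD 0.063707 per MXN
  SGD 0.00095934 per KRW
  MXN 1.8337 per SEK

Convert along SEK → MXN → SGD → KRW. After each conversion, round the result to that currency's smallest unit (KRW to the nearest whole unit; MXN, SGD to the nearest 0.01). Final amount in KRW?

SEK 250,000.00 × 1.8337 = MXN 458,425.00
MXN 458,425.00 × 0.063707 = SGD 29,204.88
SGD 29,204.88 ÷ 0.00095934 = KRW 30,442,679

KRW 30,442,679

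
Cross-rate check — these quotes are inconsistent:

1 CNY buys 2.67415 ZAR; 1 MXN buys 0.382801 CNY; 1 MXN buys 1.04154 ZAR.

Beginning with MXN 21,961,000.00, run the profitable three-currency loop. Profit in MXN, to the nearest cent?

Profitable loop is MXN → ZAR → CNY → MXN:
MXN 21,961,000.00 × 1.04154 = ZAR 22,873,259.94
ZAR 22,873,259.94 ÷ 2.67415 = CNY 8,553,469.30
CNY 8,553,469.30 ÷ 0.382801 = MXN 22,344,427.79
Profit = MXN 22,344,427.79 − MXN 21,961,000.00

Profit: MXN 383,427.79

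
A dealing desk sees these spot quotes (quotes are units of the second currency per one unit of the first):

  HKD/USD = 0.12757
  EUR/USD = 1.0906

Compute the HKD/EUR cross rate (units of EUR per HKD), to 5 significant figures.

HKD/EUR = 0.11697

1 HKD × 0.12757 = 0.12757 USD
0.12757 USD ÷ 1.0906 = 0.116972 EUR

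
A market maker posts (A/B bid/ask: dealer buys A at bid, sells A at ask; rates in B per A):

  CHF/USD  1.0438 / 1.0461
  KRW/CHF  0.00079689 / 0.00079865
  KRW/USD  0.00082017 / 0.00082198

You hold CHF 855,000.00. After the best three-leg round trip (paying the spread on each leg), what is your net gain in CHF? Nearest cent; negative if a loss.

Best loop CHF → USD → KRW → CHF:
CHF 855,000.00 × 1.0438 (sell CHF at bid) = USD 892,449.00
USD 892,449.00 ÷ 0.00082198 (buy KRW at ask) = KRW 1,085,730,796
KRW 1,085,730,796 × 0.00079689 (sell KRW at bid) = CHF 865,208.01

Net profit: CHF 10,208.01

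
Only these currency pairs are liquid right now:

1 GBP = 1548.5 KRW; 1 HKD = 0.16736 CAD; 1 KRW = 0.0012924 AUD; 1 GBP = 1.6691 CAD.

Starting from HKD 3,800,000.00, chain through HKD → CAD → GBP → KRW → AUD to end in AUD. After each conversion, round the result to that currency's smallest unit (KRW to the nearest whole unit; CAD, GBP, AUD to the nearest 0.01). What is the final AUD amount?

AUD 762,537.24

HKD 3,800,000.00 × 0.16736 = CAD 635,968.00
CAD 635,968.00 ÷ 1.6691 = GBP 381,024.50
GBP 381,024.50 × 1548.5 = KRW 590,016,438
KRW 590,016,438 × 0.0012924 = AUD 762,537.24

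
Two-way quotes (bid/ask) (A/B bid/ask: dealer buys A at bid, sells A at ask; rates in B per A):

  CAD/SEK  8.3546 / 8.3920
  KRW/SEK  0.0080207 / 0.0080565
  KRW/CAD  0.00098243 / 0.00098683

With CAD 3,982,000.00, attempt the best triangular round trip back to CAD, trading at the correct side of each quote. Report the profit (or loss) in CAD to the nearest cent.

Net profit: CAD 74,786.21

Best loop CAD → SEK → KRW → CAD:
CAD 3,982,000.00 × 8.3546 (sell CAD at bid) = SEK 33,268,017.20
SEK 33,268,017.20 ÷ 0.0080565 (buy KRW at ask) = KRW 4,129,338,695
KRW 4,129,338,695 × 0.00098243 (sell KRW at bid) = CAD 4,056,786.21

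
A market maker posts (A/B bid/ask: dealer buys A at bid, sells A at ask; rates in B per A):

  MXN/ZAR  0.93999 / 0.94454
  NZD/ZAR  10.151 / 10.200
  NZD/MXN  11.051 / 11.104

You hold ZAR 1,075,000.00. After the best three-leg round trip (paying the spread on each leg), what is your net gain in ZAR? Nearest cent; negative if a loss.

Net profit: ZAR 19,795.76

Best loop ZAR → NZD → MXN → ZAR:
ZAR 1,075,000.00 ÷ 10.200 (buy NZD at ask) = NZD 105,392.16
NZD 105,392.16 × 11.051 (sell NZD at bid) = MXN 1,164,688.73
MXN 1,164,688.73 × 0.93999 (sell MXN at bid) = ZAR 1,094,795.76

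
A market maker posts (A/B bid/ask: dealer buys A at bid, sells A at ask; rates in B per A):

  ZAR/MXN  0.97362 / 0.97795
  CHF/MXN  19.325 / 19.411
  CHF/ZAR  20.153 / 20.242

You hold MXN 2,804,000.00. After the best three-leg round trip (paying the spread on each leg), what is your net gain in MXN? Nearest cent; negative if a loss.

Net profit: MXN 30,387.94

Best loop MXN → CHF → ZAR → MXN:
MXN 2,804,000.00 ÷ 19.411 (buy CHF at ask) = CHF 144,454.18
CHF 144,454.18 × 20.153 (sell CHF at bid) = ZAR 2,911,185.00
ZAR 2,911,185.00 × 0.97362 (sell ZAR at bid) = MXN 2,834,387.94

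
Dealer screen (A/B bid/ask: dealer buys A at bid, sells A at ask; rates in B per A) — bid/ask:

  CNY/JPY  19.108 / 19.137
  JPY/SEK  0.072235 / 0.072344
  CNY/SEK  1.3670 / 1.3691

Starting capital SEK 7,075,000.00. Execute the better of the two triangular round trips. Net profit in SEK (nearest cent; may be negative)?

Best loop SEK → CNY → JPY → SEK:
SEK 7,075,000.00 ÷ 1.3691 (buy CNY at ask) = CNY 5,167,628.37
CNY 5,167,628.37 × 19.108 (sell CNY at bid) = JPY 98,743,043
JPY 98,743,043 × 0.072235 (sell JPY at bid) = SEK 7,132,703.70

Net profit: SEK 57,703.70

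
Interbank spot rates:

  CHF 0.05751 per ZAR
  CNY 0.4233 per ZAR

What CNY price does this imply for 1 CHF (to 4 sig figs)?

CHF/CNY = 7.360

1 CHF ÷ 0.05751 = 17.3883 ZAR
17.3883 ZAR × 0.4233 = 7.36046 CNY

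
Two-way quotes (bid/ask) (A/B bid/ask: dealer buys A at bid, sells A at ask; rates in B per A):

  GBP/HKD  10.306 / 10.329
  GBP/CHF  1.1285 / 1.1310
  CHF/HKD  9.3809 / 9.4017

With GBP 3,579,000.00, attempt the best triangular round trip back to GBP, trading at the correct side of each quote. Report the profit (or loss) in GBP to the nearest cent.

Best loop GBP → CHF → HKD → GBP:
GBP 3,579,000.00 × 1.1285 (sell GBP at bid) = CHF 4,038,901.50
CHF 4,038,901.50 × 9.3809 (sell CHF at bid) = HKD 37,888,531.08
HKD 37,888,531.08 ÷ 10.329 (buy GBP at ask) = GBP 3,668,170.31

Net profit: GBP 89,170.31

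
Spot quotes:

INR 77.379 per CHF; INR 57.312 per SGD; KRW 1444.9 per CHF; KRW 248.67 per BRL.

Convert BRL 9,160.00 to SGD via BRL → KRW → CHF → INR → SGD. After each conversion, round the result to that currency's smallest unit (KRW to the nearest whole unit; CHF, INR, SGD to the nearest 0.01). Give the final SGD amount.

SGD 2,128.42

BRL 9,160.00 × 248.67 = KRW 2,277,817
KRW 2,277,817 ÷ 1444.9 = CHF 1,576.45
CHF 1,576.45 × 77.379 = INR 121,984.12
INR 121,984.12 ÷ 57.312 = SGD 2,128.42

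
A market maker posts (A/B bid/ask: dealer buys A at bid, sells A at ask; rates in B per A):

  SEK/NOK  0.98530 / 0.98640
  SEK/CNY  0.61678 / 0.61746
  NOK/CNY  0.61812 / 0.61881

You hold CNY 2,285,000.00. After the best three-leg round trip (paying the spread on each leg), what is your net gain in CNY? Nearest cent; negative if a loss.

Best loop CNY → NOK → SEK → CNY:
CNY 2,285,000.00 ÷ 0.61881 (buy NOK at ask) = NOK 3,692,571.23
NOK 3,692,571.23 ÷ 0.98640 (buy SEK at ask) = SEK 3,743,482.59
SEK 3,743,482.59 × 0.61678 (sell SEK at bid) = CNY 2,308,905.19

Net profit: CNY 23,905.19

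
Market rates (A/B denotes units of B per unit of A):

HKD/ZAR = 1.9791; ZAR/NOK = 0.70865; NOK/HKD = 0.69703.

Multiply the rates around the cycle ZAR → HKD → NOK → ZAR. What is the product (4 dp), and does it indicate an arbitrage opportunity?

1.0229 (arbitrage exists)

Around ZAR → HKD → NOK → ZAR: 1 ÷ 1.9791 ÷ 0.69703 ÷ 0.70865 = 1.022937
Product > 1; profitable direction is ZAR → HKD → NOK → ZAR.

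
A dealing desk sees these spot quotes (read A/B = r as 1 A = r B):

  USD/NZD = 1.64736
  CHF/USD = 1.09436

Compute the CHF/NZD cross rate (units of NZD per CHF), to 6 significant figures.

CHF/NZD = 1.80280

1 CHF × 1.09436 = 1.09436 USD
1.09436 USD × 1.64736 = 1.8028 NZD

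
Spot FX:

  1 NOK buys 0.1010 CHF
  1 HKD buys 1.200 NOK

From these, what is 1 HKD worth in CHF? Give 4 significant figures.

HKD/CHF = 0.1212

1 HKD × 1.200 = 1.2 NOK
1.2 NOK × 0.1010 = 0.1212 CHF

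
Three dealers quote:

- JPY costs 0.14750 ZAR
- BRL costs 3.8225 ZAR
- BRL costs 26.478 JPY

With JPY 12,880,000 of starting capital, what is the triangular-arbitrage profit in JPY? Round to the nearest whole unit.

Profit: JPY 279,687

Profitable loop is JPY → ZAR → BRL → JPY:
JPY 12,880,000 × 0.14750 = ZAR 1,899,800.00
ZAR 1,899,800.00 ÷ 3.8225 = BRL 497,004.58
BRL 497,004.58 × 26.478 = JPY 13,159,687
Profit = JPY 13,159,687 − JPY 12,880,000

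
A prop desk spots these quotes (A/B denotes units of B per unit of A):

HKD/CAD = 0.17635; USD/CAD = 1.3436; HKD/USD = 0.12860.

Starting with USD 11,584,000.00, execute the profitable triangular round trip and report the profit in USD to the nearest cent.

Profit: USD 238,873.67

Profitable loop is USD → HKD → CAD → USD:
USD 11,584,000.00 ÷ 0.12860 = HKD 90,077,760.50
HKD 90,077,760.50 × 0.17635 = CAD 15,885,213.06
CAD 15,885,213.06 ÷ 1.3436 = USD 11,822,873.67
Profit = USD 11,822,873.67 − USD 11,584,000.00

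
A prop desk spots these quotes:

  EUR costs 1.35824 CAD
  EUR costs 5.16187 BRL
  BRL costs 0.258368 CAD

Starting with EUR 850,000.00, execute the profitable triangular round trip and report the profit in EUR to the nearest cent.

Profit: EUR 15,664.60

Profitable loop is EUR → CAD → BRL → EUR:
EUR 850,000.00 × 1.35824 = CAD 1,154,504.00
CAD 1,154,504.00 ÷ 0.258368 = BRL 4,468,448.11
BRL 4,468,448.11 ÷ 5.16187 = EUR 865,664.60
Profit = EUR 865,664.60 − EUR 850,000.00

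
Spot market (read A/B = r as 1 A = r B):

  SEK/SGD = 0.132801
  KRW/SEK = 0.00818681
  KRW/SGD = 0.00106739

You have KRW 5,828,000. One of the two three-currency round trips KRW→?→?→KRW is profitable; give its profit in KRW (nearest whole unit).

Profit: KRW 108,254

Profitable loop is KRW → SEK → SGD → KRW:
KRW 5,828,000 × 0.00818681 = SEK 47,712.73
SEK 47,712.73 × 0.132801 = SGD 6,336.30
SGD 6,336.30 ÷ 0.00106739 = KRW 5,936,254
Profit = KRW 5,936,254 − KRW 5,828,000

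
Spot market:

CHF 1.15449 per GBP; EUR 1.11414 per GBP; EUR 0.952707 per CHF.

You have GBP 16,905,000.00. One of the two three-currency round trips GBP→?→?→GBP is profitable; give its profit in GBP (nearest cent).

Profit: GBP 219,007.53

Profitable loop is GBP → EUR → CHF → GBP:
GBP 16,905,000.00 × 1.11414 = EUR 18,834,536.70
EUR 18,834,536.70 ÷ 0.952707 = CHF 19,769,495.45
CHF 19,769,495.45 ÷ 1.15449 = GBP 17,124,007.53
Profit = GBP 17,124,007.53 − GBP 16,905,000.00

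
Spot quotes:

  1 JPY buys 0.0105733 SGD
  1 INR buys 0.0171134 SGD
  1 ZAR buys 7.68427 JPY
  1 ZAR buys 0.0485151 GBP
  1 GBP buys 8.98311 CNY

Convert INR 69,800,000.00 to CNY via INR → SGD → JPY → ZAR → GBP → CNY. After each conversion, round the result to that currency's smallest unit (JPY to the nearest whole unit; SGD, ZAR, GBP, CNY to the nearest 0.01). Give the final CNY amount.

CNY 6,407,405.42

INR 69,800,000.00 × 0.0171134 = SGD 1,194,515.32
SGD 1,194,515.32 ÷ 0.0105733 = JPY 112,974,693
JPY 112,974,693 ÷ 7.68427 = ZAR 14,702,072.29
ZAR 14,702,072.29 × 0.0485151 = GBP 713,272.51
GBP 713,272.51 × 8.98311 = CNY 6,407,405.42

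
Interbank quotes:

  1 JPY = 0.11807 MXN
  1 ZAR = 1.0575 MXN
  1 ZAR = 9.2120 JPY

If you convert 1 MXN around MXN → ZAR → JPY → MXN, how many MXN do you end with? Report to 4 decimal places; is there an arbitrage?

1.0285 (arbitrage exists)

Around MXN → ZAR → JPY → MXN: 1 ÷ 1.0575 × 9.2120 × 0.11807 = 1.028521
Product > 1; profitable direction is MXN → ZAR → JPY → MXN.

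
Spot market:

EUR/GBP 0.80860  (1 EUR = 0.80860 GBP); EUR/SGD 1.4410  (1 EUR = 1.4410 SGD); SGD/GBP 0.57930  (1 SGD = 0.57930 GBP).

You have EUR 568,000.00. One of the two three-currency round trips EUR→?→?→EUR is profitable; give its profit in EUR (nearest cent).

Profit: EUR 18,384.00

Profitable loop is EUR → SGD → GBP → EUR:
EUR 568,000.00 × 1.4410 = SGD 818,488.00
SGD 818,488.00 × 0.57930 = GBP 474,150.10
GBP 474,150.10 ÷ 0.80860 = EUR 586,384.00
Profit = EUR 586,384.00 − EUR 568,000.00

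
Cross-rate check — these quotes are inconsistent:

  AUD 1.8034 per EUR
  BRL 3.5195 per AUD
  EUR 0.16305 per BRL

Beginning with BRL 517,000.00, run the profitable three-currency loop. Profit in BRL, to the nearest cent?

Profitable loop is BRL → EUR → AUD → BRL:
BRL 517,000.00 × 0.16305 = EUR 84,296.85
EUR 84,296.85 × 1.8034 = AUD 152,020.94
AUD 152,020.94 × 3.5195 = BRL 535,037.70
Profit = BRL 535,037.70 − BRL 517,000.00

Profit: BRL 18,037.70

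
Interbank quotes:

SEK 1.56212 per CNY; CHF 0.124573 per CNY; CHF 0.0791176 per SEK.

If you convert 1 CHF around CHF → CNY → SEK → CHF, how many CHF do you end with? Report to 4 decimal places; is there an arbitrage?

Around CHF → CNY → SEK → CHF: 1 ÷ 0.124573 × 1.56212 × 0.0791176 = 0.992119
Product < 1; profitable direction is CHF → SEK → CNY → CHF.

0.9921 (arbitrage exists)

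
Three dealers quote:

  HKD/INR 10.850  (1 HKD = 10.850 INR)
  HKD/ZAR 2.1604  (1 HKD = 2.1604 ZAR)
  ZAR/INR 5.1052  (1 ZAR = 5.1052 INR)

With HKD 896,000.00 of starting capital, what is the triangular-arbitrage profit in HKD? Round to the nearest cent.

Profit: HKD 14,804.57

Profitable loop is HKD → ZAR → INR → HKD:
HKD 896,000.00 × 2.1604 = ZAR 1,935,718.40
ZAR 1,935,718.40 × 5.1052 = INR 9,882,229.58
INR 9,882,229.58 ÷ 10.850 = HKD 910,804.57
Profit = HKD 910,804.57 − HKD 896,000.00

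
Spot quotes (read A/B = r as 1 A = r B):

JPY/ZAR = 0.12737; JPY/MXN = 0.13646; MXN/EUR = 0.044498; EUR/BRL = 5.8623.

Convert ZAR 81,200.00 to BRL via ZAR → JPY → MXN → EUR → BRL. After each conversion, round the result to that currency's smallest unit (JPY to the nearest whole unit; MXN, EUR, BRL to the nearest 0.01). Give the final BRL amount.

ZAR 81,200.00 ÷ 0.12737 = JPY 637,513
JPY 637,513 × 0.13646 = MXN 86,995.02
MXN 86,995.02 × 0.044498 = EUR 3,871.10
EUR 3,871.10 × 5.8623 = BRL 22,693.55

BRL 22,693.55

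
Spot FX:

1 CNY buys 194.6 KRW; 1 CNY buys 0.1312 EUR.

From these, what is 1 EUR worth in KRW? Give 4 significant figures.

1 EUR ÷ 0.1312 = 7.62195 CNY
7.62195 CNY × 194.6 = 1483.23 KRW

EUR/KRW = 1483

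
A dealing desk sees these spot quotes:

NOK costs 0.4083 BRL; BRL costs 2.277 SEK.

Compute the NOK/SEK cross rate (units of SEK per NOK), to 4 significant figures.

1 NOK × 0.4083 = 0.4083 BRL
0.4083 BRL × 2.277 = 0.929699 SEK

NOK/SEK = 0.9297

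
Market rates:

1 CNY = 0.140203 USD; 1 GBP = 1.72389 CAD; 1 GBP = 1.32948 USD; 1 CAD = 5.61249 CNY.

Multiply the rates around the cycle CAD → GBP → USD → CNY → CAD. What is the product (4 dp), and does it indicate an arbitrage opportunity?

0.9801 (arbitrage exists)

Around CAD → GBP → USD → CNY → CAD: 1 ÷ 1.72389 × 1.32948 ÷ 0.140203 ÷ 5.61249 = 0.980075
Product < 1; profitable direction is CAD → CNY → USD → GBP → CAD.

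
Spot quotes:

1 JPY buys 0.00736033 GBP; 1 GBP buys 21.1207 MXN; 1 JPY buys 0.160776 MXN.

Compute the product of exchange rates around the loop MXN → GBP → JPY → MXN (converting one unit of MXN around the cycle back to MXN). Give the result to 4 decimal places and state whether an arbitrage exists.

1.0342 (arbitrage exists)

Around MXN → GBP → JPY → MXN: 1 ÷ 21.1207 ÷ 0.00736033 × 0.160776 = 1.034226
Product > 1; profitable direction is MXN → GBP → JPY → MXN.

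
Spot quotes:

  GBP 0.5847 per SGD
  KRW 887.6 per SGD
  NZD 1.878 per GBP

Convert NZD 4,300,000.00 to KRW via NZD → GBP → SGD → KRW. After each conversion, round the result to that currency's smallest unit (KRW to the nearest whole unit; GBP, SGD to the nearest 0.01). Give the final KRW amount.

KRW 3,475,818,309

NZD 4,300,000.00 ÷ 1.878 = GBP 2,289,669.86
GBP 2,289,669.86 ÷ 0.5847 = SGD 3,915,973.76
SGD 3,915,973.76 × 887.6 = KRW 3,475,818,309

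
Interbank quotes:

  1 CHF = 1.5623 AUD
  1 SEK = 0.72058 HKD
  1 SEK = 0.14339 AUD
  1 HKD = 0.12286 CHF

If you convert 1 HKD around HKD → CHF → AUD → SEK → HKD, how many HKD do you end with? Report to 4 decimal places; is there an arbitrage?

0.9646 (arbitrage exists)

Around HKD → CHF → AUD → SEK → HKD: 1 × 0.12286 × 1.5623 ÷ 0.14339 × 0.72058 = 0.964580
Product < 1; profitable direction is HKD → SEK → AUD → CHF → HKD.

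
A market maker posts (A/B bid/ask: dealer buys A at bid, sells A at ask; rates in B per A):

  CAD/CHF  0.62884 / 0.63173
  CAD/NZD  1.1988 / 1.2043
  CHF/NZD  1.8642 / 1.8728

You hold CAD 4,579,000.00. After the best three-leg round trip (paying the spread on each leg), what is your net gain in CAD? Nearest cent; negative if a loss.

Best loop CAD → NZD → CHF → CAD:
CAD 4,579,000.00 × 1.1988 (sell CAD at bid) = NZD 5,489,305.20
NZD 5,489,305.20 ÷ 1.8728 (buy CHF at ask) = CHF 2,931,068.56
CHF 2,931,068.56 ÷ 0.63173 (buy CAD at ask) = CAD 4,639,748.88

Net profit: CAD 60,748.88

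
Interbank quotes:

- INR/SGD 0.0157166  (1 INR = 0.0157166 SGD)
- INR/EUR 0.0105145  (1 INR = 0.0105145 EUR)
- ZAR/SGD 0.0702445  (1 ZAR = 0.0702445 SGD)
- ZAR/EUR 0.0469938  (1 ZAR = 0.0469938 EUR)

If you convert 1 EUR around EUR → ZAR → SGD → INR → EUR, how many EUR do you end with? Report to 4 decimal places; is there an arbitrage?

1.0000 (no arbitrage)

Around EUR → ZAR → SGD → INR → EUR: 1 ÷ 0.0469938 × 0.0702445 ÷ 0.0157166 × 0.0105145 = 1.000004
Product ≈ 1 (deviation 0.000%, within rounding noise).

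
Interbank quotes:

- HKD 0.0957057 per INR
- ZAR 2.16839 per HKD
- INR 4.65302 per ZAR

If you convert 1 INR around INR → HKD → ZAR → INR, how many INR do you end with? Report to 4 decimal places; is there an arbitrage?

0.9656 (arbitrage exists)

Around INR → HKD → ZAR → INR: 1 × 0.0957057 × 2.16839 × 4.65302 = 0.965629
Product < 1; profitable direction is INR → ZAR → HKD → INR.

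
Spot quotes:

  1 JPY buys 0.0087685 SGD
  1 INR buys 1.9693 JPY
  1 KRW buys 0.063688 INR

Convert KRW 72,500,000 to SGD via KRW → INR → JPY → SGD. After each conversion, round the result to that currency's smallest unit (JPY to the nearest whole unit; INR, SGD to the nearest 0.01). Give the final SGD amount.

SGD 79,732.02

KRW 72,500,000 × 0.063688 = INR 4,617,380.00
INR 4,617,380.00 × 1.9693 = JPY 9,093,006
JPY 9,093,006 × 0.0087685 = SGD 79,732.02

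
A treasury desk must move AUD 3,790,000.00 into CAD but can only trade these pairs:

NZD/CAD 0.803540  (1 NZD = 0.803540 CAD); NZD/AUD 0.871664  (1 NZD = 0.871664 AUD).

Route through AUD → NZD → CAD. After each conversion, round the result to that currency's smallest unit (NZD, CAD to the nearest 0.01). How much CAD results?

AUD 3,790,000.00 ÷ 0.871664 = NZD 4,348,005.65
NZD 4,348,005.65 × 0.803540 = CAD 3,493,796.46

CAD 3,493,796.46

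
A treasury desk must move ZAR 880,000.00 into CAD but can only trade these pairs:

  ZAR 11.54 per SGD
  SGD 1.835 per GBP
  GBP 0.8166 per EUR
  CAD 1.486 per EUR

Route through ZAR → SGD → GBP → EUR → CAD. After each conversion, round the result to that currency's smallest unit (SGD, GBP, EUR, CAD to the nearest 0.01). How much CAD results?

CAD 75,622.36

ZAR 880,000.00 ÷ 11.54 = SGD 76,256.50
SGD 76,256.50 ÷ 1.835 = GBP 41,556.68
GBP 41,556.68 ÷ 0.8166 = EUR 50,889.88
EUR 50,889.88 × 1.486 = CAD 75,622.36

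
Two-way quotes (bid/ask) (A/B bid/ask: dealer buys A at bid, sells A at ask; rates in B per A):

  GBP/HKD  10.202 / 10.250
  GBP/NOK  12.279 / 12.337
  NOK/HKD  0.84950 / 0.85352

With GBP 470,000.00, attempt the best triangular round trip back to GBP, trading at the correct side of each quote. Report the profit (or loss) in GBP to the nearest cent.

Net profit: GBP 8,299.99

Best loop GBP → NOK → HKD → GBP:
GBP 470,000.00 × 12.279 (sell GBP at bid) = NOK 5,771,130.00
NOK 5,771,130.00 × 0.84950 (sell NOK at bid) = HKD 4,902,574.94
HKD 4,902,574.94 ÷ 10.250 (buy GBP at ask) = GBP 478,299.99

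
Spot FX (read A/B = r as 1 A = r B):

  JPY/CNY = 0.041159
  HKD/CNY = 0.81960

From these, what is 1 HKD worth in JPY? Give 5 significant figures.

HKD/JPY = 19.913

1 HKD × 0.81960 = 0.8196 CNY
0.8196 CNY ÷ 0.041159 = 19.913 JPY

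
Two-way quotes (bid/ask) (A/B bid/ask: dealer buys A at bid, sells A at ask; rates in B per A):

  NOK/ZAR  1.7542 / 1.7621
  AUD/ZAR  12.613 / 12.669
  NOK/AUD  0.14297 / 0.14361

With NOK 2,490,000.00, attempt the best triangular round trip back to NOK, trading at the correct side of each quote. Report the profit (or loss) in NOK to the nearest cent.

Best loop NOK → AUD → ZAR → NOK:
NOK 2,490,000.00 × 0.14297 (sell NOK at bid) = AUD 355,995.30
AUD 355,995.30 × 12.613 (sell AUD at bid) = ZAR 4,490,168.72
ZAR 4,490,168.72 ÷ 1.7621 (buy NOK at ask) = NOK 2,548,191.77

Net profit: NOK 58,191.77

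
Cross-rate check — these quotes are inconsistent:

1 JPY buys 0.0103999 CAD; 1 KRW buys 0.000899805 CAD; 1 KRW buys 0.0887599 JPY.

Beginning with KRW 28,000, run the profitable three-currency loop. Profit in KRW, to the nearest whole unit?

Profit: KRW 725

Profitable loop is KRW → JPY → CAD → KRW:
KRW 28,000 × 0.0887599 = JPY 2,485
JPY 2,485 × 0.0103999 = CAD 25.85
CAD 25.85 ÷ 0.000899805 = KRW 28,725
Profit = KRW 28,725 − KRW 28,000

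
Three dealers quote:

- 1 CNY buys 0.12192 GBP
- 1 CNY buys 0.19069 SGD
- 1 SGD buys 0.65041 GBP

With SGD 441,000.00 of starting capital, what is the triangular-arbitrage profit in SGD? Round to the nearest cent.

Profitable loop is SGD → GBP → CNY → SGD:
SGD 441,000.00 × 0.65041 = GBP 286,830.81
GBP 286,830.81 ÷ 0.12192 = CNY 2,352,614.91
CNY 2,352,614.91 × 0.19069 = SGD 448,620.14
Profit = SGD 448,620.14 − SGD 441,000.00

Profit: SGD 7,620.14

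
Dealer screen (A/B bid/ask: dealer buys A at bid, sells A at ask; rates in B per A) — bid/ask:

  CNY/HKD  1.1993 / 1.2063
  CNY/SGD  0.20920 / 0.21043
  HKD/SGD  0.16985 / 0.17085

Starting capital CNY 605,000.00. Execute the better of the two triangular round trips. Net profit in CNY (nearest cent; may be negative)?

Net profit: CNY 9,110.81

Best loop CNY → SGD → HKD → CNY:
CNY 605,000.00 × 0.20920 (sell CNY at bid) = SGD 126,566.00
SGD 126,566.00 ÷ 0.17085 (buy HKD at ask) = HKD 740,801.87
HKD 740,801.87 ÷ 1.2063 (buy CNY at ask) = CNY 614,110.81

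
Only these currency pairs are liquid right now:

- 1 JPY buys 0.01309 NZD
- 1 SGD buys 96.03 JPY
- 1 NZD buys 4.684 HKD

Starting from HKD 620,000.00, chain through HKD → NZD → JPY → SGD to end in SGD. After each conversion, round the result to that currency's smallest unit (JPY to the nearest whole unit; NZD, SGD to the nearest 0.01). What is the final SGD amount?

SGD 105,299.97

HKD 620,000.00 ÷ 4.684 = NZD 132,365.50
NZD 132,365.50 ÷ 0.01309 = JPY 10,111,956
JPY 10,111,956 ÷ 96.03 = SGD 105,299.97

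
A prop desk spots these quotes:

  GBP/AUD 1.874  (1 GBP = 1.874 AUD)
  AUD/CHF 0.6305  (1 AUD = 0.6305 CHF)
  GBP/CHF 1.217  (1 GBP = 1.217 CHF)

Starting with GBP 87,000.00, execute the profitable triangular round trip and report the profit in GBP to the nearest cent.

Profit: GBP 2,609.73

Profitable loop is GBP → CHF → AUD → GBP:
GBP 87,000.00 × 1.217 = CHF 105,879.00
CHF 105,879.00 ÷ 0.6305 = AUD 167,928.63
AUD 167,928.63 ÷ 1.874 = GBP 89,609.73
Profit = GBP 89,609.73 − GBP 87,000.00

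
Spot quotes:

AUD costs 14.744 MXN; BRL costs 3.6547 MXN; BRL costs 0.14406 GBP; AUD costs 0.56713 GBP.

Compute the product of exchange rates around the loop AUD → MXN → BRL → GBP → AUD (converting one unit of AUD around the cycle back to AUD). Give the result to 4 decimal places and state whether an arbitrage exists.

1.0248 (arbitrage exists)

Around AUD → MXN → BRL → GBP → AUD: 1 × 14.744 ÷ 3.6547 × 0.14406 ÷ 0.56713 = 1.024765
Product > 1; profitable direction is AUD → MXN → BRL → GBP → AUD.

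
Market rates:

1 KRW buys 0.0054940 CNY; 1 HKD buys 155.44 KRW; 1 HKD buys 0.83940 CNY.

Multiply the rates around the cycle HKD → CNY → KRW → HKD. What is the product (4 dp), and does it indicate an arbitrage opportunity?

Around HKD → CNY → KRW → HKD: 1 × 0.83940 ÷ 0.0054940 ÷ 155.44 = 0.982919
Product < 1; profitable direction is HKD → KRW → CNY → HKD.

0.9829 (arbitrage exists)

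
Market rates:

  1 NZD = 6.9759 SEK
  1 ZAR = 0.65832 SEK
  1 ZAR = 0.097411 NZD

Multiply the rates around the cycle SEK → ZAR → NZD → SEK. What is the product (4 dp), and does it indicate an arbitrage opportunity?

1.0322 (arbitrage exists)

Around SEK → ZAR → NZD → SEK: 1 ÷ 0.65832 × 0.097411 × 6.9759 = 1.032217
Product > 1; profitable direction is SEK → ZAR → NZD → SEK.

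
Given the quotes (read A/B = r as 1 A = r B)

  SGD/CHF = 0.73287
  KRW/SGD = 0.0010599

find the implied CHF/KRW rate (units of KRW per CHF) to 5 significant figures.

1 CHF ÷ 0.73287 = 1.3645 SGD
1.3645 SGD ÷ 0.0010599 = 1287.38 KRW

CHF/KRW = 1287.4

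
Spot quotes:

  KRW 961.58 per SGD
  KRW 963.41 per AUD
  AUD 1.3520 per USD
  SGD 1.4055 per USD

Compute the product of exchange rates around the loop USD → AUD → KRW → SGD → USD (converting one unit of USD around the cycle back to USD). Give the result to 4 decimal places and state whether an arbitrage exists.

0.9638 (arbitrage exists)

Around USD → AUD → KRW → SGD → USD: 1 × 1.3520 × 963.41 ÷ 961.58 ÷ 1.4055 = 0.963766
Product < 1; profitable direction is USD → SGD → KRW → AUD → USD.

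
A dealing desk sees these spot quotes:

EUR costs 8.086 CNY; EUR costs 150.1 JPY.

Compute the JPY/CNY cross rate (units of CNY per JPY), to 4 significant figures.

1 JPY ÷ 150.1 = 0.00666223 EUR
0.00666223 EUR × 8.086 = 0.0538708 CNY

JPY/CNY = 0.05387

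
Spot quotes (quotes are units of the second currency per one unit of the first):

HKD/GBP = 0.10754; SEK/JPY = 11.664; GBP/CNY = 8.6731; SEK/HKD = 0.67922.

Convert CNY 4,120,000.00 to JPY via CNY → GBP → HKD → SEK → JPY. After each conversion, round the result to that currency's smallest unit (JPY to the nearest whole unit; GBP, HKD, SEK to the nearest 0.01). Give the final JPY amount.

CNY 4,120,000.00 ÷ 8.6731 = GBP 475,032.00
GBP 475,032.00 ÷ 0.10754 = HKD 4,417,258.69
HKD 4,417,258.69 ÷ 0.67922 = SEK 6,503,428.48
SEK 6,503,428.48 × 11.664 = JPY 75,855,990

JPY 75,855,990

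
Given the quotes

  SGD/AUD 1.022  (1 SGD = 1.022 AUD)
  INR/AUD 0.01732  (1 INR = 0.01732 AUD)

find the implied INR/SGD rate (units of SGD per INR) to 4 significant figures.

1 INR × 0.01732 = 0.01732 AUD
0.01732 AUD ÷ 1.022 = 0.0169472 SGD

INR/SGD = 0.01695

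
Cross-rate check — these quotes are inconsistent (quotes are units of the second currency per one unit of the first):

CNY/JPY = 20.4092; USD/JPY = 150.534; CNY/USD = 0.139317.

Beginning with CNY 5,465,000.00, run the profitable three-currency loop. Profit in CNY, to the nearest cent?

Profit: CNY 150,687.09

Profitable loop is CNY → USD → JPY → CNY:
CNY 5,465,000.00 × 0.139317 = USD 761,367.41
USD 761,367.41 × 150.534 = JPY 114,611,681
JPY 114,611,681 ÷ 20.4092 = CNY 5,615,687.09
Profit = CNY 5,615,687.09 − CNY 5,465,000.00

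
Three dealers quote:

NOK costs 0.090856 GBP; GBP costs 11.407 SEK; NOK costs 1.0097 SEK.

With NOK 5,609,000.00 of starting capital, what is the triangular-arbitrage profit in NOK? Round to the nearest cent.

Profitable loop is NOK → GBP → SEK → NOK:
NOK 5,609,000.00 × 0.090856 = GBP 509,611.30
GBP 509,611.30 × 11.407 = SEK 5,813,136.14
SEK 5,813,136.14 ÷ 1.0097 = NOK 5,757,290.43
Profit = NOK 5,757,290.43 − NOK 5,609,000.00

Profit: NOK 148,290.43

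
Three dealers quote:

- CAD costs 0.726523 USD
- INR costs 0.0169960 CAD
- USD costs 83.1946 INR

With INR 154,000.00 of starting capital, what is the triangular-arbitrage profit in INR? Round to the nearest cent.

Profitable loop is INR → CAD → USD → INR:
INR 154,000.00 × 0.0169960 = CAD 2,617.38
CAD 2,617.38 × 0.726523 = USD 1,901.59
USD 1,901.59 × 83.1946 = INR 158,201.99
Profit = INR 158,201.99 − INR 154,000.00

Profit: INR 4,201.99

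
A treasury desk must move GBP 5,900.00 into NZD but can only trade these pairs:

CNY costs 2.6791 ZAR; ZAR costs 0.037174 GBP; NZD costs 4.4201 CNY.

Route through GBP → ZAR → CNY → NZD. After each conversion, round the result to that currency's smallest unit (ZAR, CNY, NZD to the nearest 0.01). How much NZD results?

GBP 5,900.00 ÷ 0.037174 = ZAR 158,713.08
ZAR 158,713.08 ÷ 2.6791 = CNY 59,241.19
CNY 59,241.19 ÷ 4.4201 = NZD 13,402.68

NZD 13,402.68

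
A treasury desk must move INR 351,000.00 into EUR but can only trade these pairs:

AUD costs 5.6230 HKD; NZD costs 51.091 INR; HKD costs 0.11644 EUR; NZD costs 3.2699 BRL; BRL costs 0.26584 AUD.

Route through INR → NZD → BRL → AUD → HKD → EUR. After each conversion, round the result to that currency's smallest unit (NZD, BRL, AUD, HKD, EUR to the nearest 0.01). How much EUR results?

INR 351,000.00 ÷ 51.091 = NZD 6,870.09
NZD 6,870.09 × 3.2699 = BRL 22,464.51
BRL 22,464.51 × 0.26584 = AUD 5,971.97
AUD 5,971.97 × 5.6230 = HKD 33,580.39
HKD 33,580.39 × 0.11644 = EUR 3,910.10

EUR 3,910.10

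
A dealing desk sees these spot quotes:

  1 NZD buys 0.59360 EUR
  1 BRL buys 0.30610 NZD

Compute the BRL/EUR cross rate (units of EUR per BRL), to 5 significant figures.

BRL/EUR = 0.18170

1 BRL × 0.30610 = 0.3061 NZD
0.3061 NZD × 0.59360 = 0.181701 EUR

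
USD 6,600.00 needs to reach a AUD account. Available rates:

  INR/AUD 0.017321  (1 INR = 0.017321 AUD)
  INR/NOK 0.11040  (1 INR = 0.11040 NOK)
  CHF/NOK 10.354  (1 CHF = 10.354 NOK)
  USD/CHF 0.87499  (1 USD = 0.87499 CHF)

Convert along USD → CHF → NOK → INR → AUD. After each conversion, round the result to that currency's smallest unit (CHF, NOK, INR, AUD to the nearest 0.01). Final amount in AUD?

AUD 9,381.21

USD 6,600.00 × 0.87499 = CHF 5,774.93
CHF 5,774.93 × 10.354 = NOK 59,793.63
NOK 59,793.63 ÷ 0.11040 = INR 541,608.97
INR 541,608.97 × 0.017321 = AUD 9,381.21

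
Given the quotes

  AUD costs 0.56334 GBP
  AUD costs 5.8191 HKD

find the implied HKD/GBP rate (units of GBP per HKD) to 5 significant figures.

1 HKD ÷ 5.8191 = 0.171848 AUD
0.171848 AUD × 0.56334 = 0.0968088 GBP

HKD/GBP = 0.096809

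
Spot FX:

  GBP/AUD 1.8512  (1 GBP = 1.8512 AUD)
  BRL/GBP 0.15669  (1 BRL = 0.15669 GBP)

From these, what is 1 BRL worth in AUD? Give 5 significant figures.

1 BRL × 0.15669 = 0.15669 GBP
0.15669 GBP × 1.8512 = 0.290065 AUD

BRL/AUD = 0.29006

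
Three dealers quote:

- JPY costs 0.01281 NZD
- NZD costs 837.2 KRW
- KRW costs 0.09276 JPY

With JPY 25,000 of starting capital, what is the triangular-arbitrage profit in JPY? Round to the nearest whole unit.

Profitable loop is JPY → KRW → NZD → JPY:
JPY 25,000 ÷ 0.09276 = KRW 269,513
KRW 269,513 ÷ 837.2 = NZD 321.92
NZD 321.92 ÷ 0.01281 = JPY 25,130
Profit = JPY 25,130 − JPY 25,000

Profit: JPY 130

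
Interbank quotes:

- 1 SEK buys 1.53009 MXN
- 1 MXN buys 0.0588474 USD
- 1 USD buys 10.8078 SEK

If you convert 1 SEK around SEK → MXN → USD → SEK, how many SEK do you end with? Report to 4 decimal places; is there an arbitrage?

0.9732 (arbitrage exists)

Around SEK → MXN → USD → SEK: 1 × 1.53009 × 0.0588474 × 10.8078 = 0.973154
Product < 1; profitable direction is SEK → USD → MXN → SEK.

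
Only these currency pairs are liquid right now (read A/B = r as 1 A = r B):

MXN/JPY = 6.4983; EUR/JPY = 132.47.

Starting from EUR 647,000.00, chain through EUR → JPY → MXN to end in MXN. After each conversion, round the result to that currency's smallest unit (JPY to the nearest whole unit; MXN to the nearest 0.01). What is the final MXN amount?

MXN 13,189,309.51

EUR 647,000.00 × 132.47 = JPY 85,708,090
JPY 85,708,090 ÷ 6.4983 = MXN 13,189,309.51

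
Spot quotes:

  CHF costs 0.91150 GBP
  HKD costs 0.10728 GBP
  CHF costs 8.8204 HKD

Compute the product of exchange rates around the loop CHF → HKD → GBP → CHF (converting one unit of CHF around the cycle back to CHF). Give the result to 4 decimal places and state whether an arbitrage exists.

Around CHF → HKD → GBP → CHF: 1 × 8.8204 × 0.10728 ÷ 0.91150 = 1.038127
Product > 1; profitable direction is CHF → HKD → GBP → CHF.

1.0381 (arbitrage exists)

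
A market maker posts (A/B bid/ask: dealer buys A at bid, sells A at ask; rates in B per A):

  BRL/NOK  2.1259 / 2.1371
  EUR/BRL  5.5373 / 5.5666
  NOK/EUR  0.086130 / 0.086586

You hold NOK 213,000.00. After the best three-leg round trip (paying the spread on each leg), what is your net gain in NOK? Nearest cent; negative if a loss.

Net profit: NOK 2,960.80

Best loop NOK → EUR → BRL → NOK:
NOK 213,000.00 × 0.086130 (sell NOK at bid) = EUR 18,345.69
EUR 18,345.69 × 5.5373 (sell EUR at bid) = BRL 101,585.59
BRL 101,585.59 × 2.1259 (sell BRL at bid) = NOK 215,960.80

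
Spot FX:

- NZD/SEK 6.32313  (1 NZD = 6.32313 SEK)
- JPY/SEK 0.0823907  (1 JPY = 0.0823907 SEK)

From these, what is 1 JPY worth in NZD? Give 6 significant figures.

JPY/NZD = 0.0130300

1 JPY × 0.0823907 = 0.0823907 SEK
0.0823907 SEK ÷ 6.32313 = 0.01303 NZD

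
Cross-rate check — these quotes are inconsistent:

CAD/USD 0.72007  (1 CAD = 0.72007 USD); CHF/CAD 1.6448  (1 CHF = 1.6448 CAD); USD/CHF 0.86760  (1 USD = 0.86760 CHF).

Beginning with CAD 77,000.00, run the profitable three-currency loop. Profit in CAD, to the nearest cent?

Profit: CAD 2,122.15

Profitable loop is CAD → USD → CHF → CAD:
CAD 77,000.00 × 0.72007 = USD 55,445.39
USD 55,445.39 × 0.86760 = CHF 48,104.42
CHF 48,104.42 × 1.6448 = CAD 79,122.15
Profit = CAD 79,122.15 − CAD 77,000.00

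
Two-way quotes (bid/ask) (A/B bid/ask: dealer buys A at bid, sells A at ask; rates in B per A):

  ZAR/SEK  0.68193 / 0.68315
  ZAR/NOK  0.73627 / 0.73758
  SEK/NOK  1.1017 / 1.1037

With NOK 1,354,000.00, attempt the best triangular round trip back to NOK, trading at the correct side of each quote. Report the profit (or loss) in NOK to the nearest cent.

Net profit: NOK 25,153.73

Best loop NOK → ZAR → SEK → NOK:
NOK 1,354,000.00 ÷ 0.73758 (buy ZAR at ask) = ZAR 1,835,733.07
ZAR 1,835,733.07 × 0.68193 (sell ZAR at bid) = SEK 1,251,841.45
SEK 1,251,841.45 × 1.1017 (sell SEK at bid) = NOK 1,379,153.73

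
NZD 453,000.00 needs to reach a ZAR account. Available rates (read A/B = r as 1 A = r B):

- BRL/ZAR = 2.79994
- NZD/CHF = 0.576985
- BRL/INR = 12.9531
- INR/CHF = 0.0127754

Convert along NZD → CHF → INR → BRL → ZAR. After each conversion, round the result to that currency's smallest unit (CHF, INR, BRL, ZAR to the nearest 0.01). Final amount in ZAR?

NZD 453,000.00 × 0.576985 = CHF 261,374.20
CHF 261,374.20 ÷ 0.0127754 = INR 20,459,179.36
INR 20,459,179.36 ÷ 12.9531 = BRL 1,579,481.31
BRL 1,579,481.31 × 2.79994 = ZAR 4,422,452.90

ZAR 4,422,452.90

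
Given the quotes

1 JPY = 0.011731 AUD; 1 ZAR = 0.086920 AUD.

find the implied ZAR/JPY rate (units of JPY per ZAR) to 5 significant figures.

1 ZAR × 0.086920 = 0.08692 AUD
0.08692 AUD ÷ 0.011731 = 7.40943 JPY

ZAR/JPY = 7.4094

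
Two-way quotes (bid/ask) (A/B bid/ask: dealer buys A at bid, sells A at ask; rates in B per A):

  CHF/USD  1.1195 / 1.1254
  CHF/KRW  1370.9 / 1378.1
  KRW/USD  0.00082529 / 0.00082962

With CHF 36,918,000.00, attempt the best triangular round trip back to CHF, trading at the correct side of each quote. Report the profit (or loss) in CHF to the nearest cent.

Best loop CHF → KRW → USD → CHF:
CHF 36,918,000.00 × 1370.9 (sell CHF at bid) = KRW 50,610,886,200
KRW 50,610,886,200 × 0.00082529 (sell KRW at bid) = USD 41,768,658.27
USD 41,768,658.27 ÷ 1.1254 (buy CHF at ask) = CHF 37,114,499.98

Net profit: CHF 196,499.98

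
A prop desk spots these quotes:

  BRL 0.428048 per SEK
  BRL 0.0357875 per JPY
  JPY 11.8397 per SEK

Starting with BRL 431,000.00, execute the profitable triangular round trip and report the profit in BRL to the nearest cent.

Profitable loop is BRL → JPY → SEK → BRL:
BRL 431,000.00 ÷ 0.0357875 = JPY 12,043,311
JPY 12,043,311 ÷ 11.8397 = SEK 1,017,197.33
SEK 1,017,197.33 × 0.428048 = BRL 435,409.28
Profit = BRL 435,409.28 − BRL 431,000.00

Profit: BRL 4,409.28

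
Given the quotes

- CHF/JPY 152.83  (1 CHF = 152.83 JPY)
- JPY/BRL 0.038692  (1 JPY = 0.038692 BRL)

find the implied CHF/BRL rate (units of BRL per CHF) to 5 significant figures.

CHF/BRL = 5.9133

1 CHF × 152.83 = 152.83 JPY
152.83 JPY × 0.038692 = 5.9133 BRL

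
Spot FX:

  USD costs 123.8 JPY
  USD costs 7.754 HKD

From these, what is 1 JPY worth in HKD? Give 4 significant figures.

1 JPY ÷ 123.8 = 0.00807754 USD
0.00807754 USD × 7.754 = 0.0626333 HKD

JPY/HKD = 0.06263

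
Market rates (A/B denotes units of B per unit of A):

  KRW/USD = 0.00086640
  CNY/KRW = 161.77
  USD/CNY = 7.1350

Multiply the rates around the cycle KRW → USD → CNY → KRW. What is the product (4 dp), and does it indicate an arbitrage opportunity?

Around KRW → USD → CNY → KRW: 1 × 0.00086640 × 7.1350 × 161.77 = 1.000024
Product ≈ 1 (deviation 0.002%, within rounding noise).

1.0000 (no arbitrage)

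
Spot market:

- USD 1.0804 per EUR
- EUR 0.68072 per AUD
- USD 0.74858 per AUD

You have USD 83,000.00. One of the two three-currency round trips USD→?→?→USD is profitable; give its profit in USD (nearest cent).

Profit: USD 1,481.81

Profitable loop is USD → EUR → AUD → USD:
USD 83,000.00 ÷ 1.0804 = EUR 76,823.40
EUR 76,823.40 ÷ 0.68072 = AUD 112,856.09
AUD 112,856.09 × 0.74858 = USD 84,481.81
Profit = USD 84,481.81 − USD 83,000.00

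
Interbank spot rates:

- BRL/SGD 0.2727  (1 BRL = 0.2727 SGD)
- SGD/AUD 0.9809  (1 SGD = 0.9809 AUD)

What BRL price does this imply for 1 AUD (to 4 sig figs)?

AUD/BRL = 3.738

1 AUD ÷ 0.9809 = 1.01947 SGD
1.01947 SGD ÷ 0.2727 = 3.73844 BRL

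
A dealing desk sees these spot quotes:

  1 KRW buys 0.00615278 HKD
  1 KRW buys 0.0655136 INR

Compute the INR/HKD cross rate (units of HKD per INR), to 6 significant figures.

INR/HKD = 0.0939161

1 INR ÷ 0.0655136 = 15.264 KRW
15.264 KRW × 0.00615278 = 0.0939161 HKD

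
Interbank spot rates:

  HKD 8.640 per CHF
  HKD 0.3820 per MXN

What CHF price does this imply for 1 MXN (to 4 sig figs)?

1 MXN × 0.3820 = 0.382 HKD
0.382 HKD ÷ 8.640 = 0.044213 CHF

MXN/CHF = 0.04421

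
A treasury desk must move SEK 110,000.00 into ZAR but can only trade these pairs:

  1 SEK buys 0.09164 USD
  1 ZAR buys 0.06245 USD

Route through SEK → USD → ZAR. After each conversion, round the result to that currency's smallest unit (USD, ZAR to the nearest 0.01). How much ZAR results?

SEK 110,000.00 × 0.09164 = USD 10,080.40
USD 10,080.40 ÷ 0.06245 = ZAR 161,415.53

ZAR 161,415.53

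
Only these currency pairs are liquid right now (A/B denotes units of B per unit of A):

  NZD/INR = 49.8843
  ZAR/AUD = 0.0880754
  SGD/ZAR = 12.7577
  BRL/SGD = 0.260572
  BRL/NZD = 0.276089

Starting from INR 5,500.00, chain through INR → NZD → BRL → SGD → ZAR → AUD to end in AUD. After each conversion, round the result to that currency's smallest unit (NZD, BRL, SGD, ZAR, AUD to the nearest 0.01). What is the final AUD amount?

INR 5,500.00 ÷ 49.8843 = NZD 110.26
NZD 110.26 ÷ 0.276089 = BRL 399.36
BRL 399.36 × 0.260572 = SGD 104.06
SGD 104.06 × 12.7577 = ZAR 1,327.57
ZAR 1,327.57 × 0.0880754 = AUD 116.93

AUD 116.93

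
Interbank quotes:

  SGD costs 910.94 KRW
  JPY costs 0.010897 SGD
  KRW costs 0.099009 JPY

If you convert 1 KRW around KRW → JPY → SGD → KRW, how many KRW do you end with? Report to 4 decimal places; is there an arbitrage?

Around KRW → JPY → SGD → KRW: 1 × 0.099009 × 0.010897 × 910.94 = 0.982814
Product < 1; profitable direction is KRW → SGD → JPY → KRW.

0.9828 (arbitrage exists)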